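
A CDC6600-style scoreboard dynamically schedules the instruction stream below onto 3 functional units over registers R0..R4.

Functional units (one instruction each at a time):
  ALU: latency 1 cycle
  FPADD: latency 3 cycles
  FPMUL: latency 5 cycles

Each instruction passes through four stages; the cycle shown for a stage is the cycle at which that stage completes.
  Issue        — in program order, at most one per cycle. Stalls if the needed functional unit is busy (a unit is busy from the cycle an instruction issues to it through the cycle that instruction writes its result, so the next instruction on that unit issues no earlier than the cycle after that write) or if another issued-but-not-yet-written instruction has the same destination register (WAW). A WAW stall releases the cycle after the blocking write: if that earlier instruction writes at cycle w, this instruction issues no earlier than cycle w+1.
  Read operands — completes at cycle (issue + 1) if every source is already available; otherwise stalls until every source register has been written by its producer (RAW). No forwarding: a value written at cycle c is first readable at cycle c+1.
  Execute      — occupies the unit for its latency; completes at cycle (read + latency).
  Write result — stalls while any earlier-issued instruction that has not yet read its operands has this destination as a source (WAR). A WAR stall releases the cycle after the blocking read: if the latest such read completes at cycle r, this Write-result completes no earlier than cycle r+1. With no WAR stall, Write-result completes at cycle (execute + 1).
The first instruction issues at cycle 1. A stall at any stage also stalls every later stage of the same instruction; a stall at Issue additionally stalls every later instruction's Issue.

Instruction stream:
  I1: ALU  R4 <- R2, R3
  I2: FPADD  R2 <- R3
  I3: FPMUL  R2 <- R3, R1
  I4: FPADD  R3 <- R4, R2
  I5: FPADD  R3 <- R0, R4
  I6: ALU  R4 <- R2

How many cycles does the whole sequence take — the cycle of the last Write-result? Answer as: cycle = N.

cycle = 26

[1] I1→ALU
[2] I1 RO | I2→FPADD
[3] I1 EX | I2 RO
[4] I1 WR R4
[6] I2 EX
[7] I2 WR R2
[8] I3→FPMUL
[9] I3 RO | I4→FPADD
[14] I3 EX
[15] I3 WR R2
[16] I4 RO
[19] I4 EX
[20] I4 WR R3
[21] I5→FPADD
[22] I5 RO | I6→ALU
[23] I6 RO
[24] I6 EX
[25] I5 EX | I6 WR R4
[26] I5 WR R3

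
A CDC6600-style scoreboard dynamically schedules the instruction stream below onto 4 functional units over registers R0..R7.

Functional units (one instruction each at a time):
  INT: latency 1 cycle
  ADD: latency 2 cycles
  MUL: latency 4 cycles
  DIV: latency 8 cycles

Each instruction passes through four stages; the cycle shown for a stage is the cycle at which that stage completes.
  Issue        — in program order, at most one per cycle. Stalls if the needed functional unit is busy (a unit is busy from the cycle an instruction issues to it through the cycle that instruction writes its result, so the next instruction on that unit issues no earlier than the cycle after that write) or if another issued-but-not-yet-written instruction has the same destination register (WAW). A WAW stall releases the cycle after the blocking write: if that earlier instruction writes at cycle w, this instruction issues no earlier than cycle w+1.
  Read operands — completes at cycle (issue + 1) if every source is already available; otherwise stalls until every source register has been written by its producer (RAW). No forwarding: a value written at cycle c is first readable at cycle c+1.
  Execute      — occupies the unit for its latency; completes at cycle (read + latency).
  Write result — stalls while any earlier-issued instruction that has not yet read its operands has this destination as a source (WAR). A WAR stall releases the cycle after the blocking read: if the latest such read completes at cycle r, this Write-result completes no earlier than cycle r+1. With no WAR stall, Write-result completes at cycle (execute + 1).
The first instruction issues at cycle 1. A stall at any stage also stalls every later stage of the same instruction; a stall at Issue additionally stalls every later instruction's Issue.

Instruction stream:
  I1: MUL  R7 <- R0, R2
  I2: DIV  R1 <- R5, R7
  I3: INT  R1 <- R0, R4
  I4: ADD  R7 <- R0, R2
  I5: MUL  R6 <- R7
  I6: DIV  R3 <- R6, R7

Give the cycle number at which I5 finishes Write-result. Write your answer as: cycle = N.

cycle = 29

c1: issue I1 (MUL)
c2: I1 read-ops | issue I2 (DIV)
c6: I1 finished on MUL
c7: I1→R7
c8: I2 read-ops
c16: I2 finished on DIV
c17: I2→R1
c18: issue I3 (INT)
c19: I3 read-ops | issue I4 (ADD)
c20: I3 finished on INT | I4 read-ops | issue I5 (MUL)
c21: I3→R1 | issue I6 (DIV)
c22: I4 finished on ADD
c23: I4→R7
c24: I5 read-ops
c28: I5 finished on MUL
c29: I5→R6
c30: I6 read-ops
c38: I6 finished on DIV
c39: I6→R3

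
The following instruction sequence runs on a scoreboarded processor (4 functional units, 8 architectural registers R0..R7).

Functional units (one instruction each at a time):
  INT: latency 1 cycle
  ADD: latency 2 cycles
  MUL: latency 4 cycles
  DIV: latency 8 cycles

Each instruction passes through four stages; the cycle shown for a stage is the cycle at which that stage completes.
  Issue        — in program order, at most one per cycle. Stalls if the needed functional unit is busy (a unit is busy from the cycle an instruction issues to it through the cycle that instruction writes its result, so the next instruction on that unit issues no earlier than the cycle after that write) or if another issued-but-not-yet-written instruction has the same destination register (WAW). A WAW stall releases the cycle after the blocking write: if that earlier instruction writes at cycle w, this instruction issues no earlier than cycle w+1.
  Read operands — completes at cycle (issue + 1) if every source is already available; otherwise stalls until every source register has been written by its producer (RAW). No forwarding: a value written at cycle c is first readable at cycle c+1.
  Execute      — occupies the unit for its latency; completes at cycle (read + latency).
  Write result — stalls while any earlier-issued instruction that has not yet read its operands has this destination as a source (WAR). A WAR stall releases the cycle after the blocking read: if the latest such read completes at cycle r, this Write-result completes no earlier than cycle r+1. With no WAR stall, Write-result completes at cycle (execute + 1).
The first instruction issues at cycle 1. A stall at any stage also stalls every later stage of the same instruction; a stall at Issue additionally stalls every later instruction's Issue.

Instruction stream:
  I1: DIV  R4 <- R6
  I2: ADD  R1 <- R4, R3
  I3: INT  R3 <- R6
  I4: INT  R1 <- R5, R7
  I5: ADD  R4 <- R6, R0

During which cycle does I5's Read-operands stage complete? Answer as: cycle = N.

[1] I1 issues→DIV
[2] I1 reads, I2 issues→ADD
[3] I3 issues→INT
[4] I3 reads
[5] I3 exec-done
[10] I1 exec-done
[11] I1 writes R4
[12] I2 reads
[13] I3 writes R3
[14] I2 exec-done
[15] I2 writes R1
[16] I4 issues→INT
[17] I4 reads, I5 issues→ADD
[18] I4 exec-done, I5 reads
[19] I4 writes R1
[20] I5 exec-done
[21] I5 writes R4

cycle = 18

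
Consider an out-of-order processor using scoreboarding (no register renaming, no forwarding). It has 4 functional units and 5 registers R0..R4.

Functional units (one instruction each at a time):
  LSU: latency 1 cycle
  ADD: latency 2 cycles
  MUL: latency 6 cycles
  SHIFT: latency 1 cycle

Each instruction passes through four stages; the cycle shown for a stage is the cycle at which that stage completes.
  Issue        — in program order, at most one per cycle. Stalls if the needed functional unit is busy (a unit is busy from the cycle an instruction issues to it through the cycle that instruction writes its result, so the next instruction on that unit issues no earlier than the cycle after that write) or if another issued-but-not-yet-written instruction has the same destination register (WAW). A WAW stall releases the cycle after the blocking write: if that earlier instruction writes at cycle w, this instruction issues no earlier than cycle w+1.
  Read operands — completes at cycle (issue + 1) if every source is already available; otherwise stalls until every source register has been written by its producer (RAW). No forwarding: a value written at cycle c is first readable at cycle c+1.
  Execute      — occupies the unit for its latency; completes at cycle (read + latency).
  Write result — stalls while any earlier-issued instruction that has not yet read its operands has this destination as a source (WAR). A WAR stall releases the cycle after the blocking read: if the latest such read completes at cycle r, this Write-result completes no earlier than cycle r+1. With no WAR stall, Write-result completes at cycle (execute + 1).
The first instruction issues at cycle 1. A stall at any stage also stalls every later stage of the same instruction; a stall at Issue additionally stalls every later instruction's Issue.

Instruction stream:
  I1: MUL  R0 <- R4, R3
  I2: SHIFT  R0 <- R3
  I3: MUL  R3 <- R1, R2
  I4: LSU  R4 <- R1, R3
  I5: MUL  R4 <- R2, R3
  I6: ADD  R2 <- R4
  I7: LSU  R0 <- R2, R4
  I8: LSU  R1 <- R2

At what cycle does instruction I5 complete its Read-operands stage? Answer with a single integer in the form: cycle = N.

I1: IS=1 RO=2 EX=8 WR=9
I2: IS=10 RO=11 EX=12 WR=13  [WAW R0: wait I1 write@9]
I3: IS=11 RO=12 EX=18 WR=19
I4: IS=12 RO=20 EX=21 WR=22  [RAW R3: wait I3 write@19]
I5: IS=23 RO=24 EX=30 WR=31  [WAW R4: wait I4 write@22]
I6: IS=24 RO=32 EX=34 WR=35  [RAW R4: wait I5 write@31]
I7: IS=25 RO=36 EX=37 WR=38  [RAW R2: wait I6 write@35]
I8: IS=39 RO=40 EX=41 WR=42  [struct: LSU busy until I7 writes@38]

cycle = 24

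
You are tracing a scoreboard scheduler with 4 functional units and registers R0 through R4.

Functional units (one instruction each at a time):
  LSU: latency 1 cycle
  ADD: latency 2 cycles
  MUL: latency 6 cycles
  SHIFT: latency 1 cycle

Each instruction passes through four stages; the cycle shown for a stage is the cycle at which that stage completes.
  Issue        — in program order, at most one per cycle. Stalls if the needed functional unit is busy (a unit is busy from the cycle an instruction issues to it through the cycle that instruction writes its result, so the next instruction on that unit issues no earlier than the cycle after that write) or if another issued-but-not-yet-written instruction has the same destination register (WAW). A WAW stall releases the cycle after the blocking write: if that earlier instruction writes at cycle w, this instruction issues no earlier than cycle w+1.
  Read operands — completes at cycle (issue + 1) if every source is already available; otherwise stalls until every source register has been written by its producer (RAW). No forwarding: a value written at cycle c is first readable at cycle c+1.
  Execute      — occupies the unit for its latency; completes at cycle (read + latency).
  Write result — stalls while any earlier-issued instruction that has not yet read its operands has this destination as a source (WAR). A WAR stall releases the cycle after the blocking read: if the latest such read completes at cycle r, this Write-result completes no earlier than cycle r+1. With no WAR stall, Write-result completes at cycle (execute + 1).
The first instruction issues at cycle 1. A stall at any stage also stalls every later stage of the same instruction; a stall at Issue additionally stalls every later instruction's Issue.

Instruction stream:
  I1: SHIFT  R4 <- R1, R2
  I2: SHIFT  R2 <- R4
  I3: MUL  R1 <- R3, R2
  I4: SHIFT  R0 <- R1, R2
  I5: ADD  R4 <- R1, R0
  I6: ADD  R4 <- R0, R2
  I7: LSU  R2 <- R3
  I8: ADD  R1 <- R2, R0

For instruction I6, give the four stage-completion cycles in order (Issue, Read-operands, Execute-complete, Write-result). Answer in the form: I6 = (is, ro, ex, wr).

I6 = (24, 25, 27, 28)

I1  is:1  ro:2  ex:3  wr:4
I2  is:5  ro:6  ex:7  wr:8  — struct: SHIFT busy until I1 writes@4
I3  is:6  ro:9  ex:15  wr:16  — RAW R2: wait I2 write@8
I4  is:9  ro:17  ex:18  wr:19  — struct: SHIFT busy until I2 writes@8, RAW R1: wait I3 write@16
I5  is:10  ro:20  ex:22  wr:23  — RAW R0: wait I4 write@19
I6  is:24  ro:25  ex:27  wr:28  — struct: ADD busy until I5 writes@23
I7  is:25  ro:26  ex:27  wr:28
I8  is:29  ro:30  ex:32  wr:33  — struct: ADD busy until I6 writes@28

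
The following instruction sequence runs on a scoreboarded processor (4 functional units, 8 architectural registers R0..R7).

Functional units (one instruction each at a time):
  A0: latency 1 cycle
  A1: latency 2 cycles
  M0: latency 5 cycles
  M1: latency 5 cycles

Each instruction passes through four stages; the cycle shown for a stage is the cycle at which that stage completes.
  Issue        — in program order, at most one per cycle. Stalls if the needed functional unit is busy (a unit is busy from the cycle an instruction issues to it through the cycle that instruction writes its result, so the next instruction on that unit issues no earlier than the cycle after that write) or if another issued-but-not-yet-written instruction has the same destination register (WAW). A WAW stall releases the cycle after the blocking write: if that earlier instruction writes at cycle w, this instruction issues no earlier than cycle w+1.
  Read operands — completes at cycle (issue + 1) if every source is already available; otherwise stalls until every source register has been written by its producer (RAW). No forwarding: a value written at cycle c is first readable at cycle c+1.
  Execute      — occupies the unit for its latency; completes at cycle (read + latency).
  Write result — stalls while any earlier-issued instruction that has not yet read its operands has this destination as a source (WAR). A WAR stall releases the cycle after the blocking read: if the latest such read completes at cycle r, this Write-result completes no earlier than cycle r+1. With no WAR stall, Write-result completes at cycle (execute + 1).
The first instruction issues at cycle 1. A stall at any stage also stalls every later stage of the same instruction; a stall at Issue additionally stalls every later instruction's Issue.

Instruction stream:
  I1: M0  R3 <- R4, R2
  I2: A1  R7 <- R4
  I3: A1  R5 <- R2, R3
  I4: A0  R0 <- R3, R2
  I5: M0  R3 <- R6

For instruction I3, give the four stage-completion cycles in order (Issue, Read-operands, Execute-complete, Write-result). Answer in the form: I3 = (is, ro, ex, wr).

I3 = (7, 9, 11, 12)

I1  is:1  ro:2  ex:7  wr:8
I2  is:2  ro:3  ex:5  wr:6
I3  is:7  ro:9  ex:11  wr:12  — struct: A1 busy until I2 writes@6, RAW R3: wait I1 write@8
I4  is:8  ro:9  ex:10  wr:11
I5  is:9  ro:10  ex:15  wr:16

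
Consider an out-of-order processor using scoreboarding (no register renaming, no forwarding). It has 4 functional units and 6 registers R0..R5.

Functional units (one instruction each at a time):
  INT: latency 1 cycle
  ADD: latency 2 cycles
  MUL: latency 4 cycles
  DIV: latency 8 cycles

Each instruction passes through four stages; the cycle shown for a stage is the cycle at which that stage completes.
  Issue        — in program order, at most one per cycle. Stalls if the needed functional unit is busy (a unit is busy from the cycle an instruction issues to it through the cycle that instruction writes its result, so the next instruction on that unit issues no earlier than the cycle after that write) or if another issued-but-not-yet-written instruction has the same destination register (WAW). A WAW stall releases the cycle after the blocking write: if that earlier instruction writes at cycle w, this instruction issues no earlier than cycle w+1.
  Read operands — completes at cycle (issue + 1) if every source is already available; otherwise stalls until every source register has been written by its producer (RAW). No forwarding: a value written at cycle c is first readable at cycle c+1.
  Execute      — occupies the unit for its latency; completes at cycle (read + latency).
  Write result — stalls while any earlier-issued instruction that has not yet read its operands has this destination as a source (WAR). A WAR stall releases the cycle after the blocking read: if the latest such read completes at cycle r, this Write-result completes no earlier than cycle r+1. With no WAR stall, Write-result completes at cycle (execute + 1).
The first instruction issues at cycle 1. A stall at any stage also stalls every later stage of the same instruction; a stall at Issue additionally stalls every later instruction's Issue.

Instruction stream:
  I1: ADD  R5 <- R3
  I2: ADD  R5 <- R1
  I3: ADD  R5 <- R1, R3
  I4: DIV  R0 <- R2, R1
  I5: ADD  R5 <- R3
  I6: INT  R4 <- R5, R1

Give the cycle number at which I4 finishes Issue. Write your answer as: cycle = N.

cycle = 12

  I1 | 1 | 2 | 4 | 5
  I2 | 6 | 7 | 9 | 10   struct: ADD busy until I1 writes@5
  I3 | 11 | 12 | 14 | 15   struct: ADD busy until I2 writes@10
  I4 | 12 | 13 | 21 | 22
  I5 | 16 | 17 | 19 | 20   struct: ADD busy until I3 writes@15
  I6 | 17 | 21 | 22 | 23   RAW R5: wait I5 write@20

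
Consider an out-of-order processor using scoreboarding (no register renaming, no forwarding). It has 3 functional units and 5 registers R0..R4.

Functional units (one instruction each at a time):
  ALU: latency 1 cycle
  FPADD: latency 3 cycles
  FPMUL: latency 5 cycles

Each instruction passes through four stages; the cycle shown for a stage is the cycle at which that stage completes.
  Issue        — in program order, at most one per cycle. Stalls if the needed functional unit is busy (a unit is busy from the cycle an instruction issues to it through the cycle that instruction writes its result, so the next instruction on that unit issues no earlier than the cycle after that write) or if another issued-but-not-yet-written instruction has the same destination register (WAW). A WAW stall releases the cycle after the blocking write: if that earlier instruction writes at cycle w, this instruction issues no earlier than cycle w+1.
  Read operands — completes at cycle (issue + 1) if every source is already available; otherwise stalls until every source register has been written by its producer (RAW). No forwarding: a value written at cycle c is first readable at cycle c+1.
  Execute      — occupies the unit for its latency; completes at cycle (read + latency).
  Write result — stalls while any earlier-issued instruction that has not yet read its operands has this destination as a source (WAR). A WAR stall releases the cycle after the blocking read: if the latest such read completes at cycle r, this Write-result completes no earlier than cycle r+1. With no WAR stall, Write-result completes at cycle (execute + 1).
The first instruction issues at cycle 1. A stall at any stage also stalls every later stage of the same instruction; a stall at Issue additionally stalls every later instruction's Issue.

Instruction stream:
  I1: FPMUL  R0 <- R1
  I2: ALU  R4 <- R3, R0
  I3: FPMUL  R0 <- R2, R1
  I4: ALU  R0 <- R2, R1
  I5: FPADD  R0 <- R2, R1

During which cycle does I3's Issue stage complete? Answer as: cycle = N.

I1: IS=1 RO=2 EX=7 WR=8
I2: IS=2 RO=9 EX=10 WR=11  [RAW R0: wait I1 write@8]
I3: IS=9 RO=10 EX=15 WR=16  [struct: FPMUL busy until I1 writes@8]
I4: IS=17 RO=18 EX=19 WR=20  [WAW R0: wait I3 write@16]
I5: IS=21 RO=22 EX=25 WR=26  [WAW R0: wait I4 write@20]

cycle = 9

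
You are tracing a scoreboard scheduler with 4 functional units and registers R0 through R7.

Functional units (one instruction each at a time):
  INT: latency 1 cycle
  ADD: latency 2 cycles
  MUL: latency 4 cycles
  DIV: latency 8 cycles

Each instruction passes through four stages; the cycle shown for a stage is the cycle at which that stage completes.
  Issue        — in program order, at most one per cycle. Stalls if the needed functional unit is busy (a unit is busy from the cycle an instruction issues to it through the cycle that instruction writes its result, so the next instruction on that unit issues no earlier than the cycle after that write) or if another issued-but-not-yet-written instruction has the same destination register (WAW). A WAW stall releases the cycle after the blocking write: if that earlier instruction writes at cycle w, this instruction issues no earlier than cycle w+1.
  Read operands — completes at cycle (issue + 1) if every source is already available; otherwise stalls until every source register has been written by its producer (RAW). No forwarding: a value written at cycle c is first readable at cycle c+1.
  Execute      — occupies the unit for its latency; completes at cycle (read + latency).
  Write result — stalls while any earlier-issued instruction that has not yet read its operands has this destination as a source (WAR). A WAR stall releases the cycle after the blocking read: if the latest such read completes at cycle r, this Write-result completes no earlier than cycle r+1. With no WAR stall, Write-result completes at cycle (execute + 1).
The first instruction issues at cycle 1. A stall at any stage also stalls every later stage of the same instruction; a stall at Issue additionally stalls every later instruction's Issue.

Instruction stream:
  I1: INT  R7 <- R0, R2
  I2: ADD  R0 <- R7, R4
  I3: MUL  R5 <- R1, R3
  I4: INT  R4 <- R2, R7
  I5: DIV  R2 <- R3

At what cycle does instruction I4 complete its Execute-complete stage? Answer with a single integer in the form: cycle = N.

I1: IS=1 RO=2 EX=3 WR=4
I2: IS=2 RO=5 EX=7 WR=8  [RAW R7: wait I1 write@4]
I3: IS=3 RO=4 EX=8 WR=9
I4: IS=5 RO=6 EX=7 WR=8  [struct: INT busy until I1 writes@4]
I5: IS=6 RO=7 EX=15 WR=16

cycle = 7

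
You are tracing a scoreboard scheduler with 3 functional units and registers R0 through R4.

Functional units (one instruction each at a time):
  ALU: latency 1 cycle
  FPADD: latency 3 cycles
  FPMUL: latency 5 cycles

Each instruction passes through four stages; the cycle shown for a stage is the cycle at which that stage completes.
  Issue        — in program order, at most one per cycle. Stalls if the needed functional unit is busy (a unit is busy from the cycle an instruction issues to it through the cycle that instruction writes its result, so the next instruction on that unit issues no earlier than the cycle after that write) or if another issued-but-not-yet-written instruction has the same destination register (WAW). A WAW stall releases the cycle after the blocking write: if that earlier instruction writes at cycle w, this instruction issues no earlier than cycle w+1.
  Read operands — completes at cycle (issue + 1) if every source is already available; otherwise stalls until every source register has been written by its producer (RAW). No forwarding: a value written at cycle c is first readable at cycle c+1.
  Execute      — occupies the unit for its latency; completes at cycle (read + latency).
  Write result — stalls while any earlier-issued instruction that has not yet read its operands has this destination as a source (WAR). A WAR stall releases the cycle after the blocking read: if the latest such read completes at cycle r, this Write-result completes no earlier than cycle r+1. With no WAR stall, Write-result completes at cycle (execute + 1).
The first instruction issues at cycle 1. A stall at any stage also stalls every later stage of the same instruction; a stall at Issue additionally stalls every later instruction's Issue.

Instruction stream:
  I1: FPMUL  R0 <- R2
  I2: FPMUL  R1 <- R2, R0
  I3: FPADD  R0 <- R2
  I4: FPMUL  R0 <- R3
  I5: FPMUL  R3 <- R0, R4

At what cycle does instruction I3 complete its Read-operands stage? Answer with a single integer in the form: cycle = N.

1) issue 1, read 2, done 7, write 8
2) issue 9, read 10, done 15, write 16  <struct: FPMUL busy until I1 writes@8>
3) issue 10, read 11, done 14, write 15
4) issue 17, read 18, done 23, write 24  <struct: FPMUL busy until I2 writes@16>
5) issue 25, read 26, done 31, write 32  <struct: FPMUL busy until I4 writes@24>

cycle = 11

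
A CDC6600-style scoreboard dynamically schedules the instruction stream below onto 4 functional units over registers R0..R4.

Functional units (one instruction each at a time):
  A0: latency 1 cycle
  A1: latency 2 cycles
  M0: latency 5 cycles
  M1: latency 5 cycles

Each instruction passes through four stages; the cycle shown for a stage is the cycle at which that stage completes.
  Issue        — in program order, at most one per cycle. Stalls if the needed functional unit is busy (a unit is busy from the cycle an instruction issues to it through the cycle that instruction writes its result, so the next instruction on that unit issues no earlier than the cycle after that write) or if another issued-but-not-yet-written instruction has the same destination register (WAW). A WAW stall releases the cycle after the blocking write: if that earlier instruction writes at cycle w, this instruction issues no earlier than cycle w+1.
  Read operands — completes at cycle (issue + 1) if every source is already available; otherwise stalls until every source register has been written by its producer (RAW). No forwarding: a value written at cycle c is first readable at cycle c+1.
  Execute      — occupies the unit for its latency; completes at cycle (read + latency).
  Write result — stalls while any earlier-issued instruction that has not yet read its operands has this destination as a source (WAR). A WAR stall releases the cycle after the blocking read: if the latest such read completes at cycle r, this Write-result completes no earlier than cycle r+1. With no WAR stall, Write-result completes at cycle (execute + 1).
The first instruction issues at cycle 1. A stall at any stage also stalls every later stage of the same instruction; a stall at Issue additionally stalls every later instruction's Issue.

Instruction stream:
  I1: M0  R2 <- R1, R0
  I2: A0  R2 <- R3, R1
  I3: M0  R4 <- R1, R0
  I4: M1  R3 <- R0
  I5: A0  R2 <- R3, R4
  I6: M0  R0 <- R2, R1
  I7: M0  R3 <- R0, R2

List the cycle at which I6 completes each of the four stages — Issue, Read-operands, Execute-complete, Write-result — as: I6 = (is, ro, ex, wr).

1) issue 1, read 2, done 7, write 8
2) issue 9, read 10, done 11, write 12  <WAW R2: wait I1 write@8>
3) issue 10, read 11, done 16, write 17
4) issue 11, read 12, done 17, write 18
5) issue 13, read 19, done 20, write 21  <struct: A0 busy until I2 writes@12 / RAW R3: wait I4 write@18>
6) issue 18, read 22, done 27, write 28  <struct: M0 busy until I3 writes@17 / RAW R2: wait I5 write@21>
7) issue 29, read 30, done 35, write 36  <struct: M0 busy until I6 writes@28>

I6 = (18, 22, 27, 28)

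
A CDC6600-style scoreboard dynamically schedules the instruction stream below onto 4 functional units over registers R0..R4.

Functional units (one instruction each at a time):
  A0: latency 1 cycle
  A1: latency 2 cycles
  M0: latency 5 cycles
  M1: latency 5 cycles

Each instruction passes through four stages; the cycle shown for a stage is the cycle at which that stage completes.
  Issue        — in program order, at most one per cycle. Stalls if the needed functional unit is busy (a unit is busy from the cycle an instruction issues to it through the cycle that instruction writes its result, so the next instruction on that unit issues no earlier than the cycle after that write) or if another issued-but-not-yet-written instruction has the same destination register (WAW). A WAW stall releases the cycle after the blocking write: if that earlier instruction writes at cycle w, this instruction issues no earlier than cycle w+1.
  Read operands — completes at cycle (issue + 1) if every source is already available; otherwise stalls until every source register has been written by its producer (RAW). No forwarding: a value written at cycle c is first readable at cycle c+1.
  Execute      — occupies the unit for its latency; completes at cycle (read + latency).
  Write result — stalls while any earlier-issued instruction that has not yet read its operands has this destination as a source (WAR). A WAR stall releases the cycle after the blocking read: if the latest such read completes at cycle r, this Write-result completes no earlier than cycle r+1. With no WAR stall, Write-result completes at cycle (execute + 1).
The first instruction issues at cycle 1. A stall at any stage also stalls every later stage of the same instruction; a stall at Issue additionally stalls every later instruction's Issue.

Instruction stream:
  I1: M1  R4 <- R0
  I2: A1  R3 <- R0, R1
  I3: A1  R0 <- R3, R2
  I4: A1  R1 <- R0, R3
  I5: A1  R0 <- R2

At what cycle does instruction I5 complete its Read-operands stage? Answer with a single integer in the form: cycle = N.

[1] I1 issues→M1
[2] I1 reads, I2 issues→A1
[3] I2 reads
[5] I2 exec-done
[6] I2 writes R3
[7] I1 exec-done, I3 issues→A1
[8] I1 writes R4, I3 reads
[10] I3 exec-done
[11] I3 writes R0
[12] I4 issues→A1
[13] I4 reads
[15] I4 exec-done
[16] I4 writes R1
[17] I5 issues→A1
[18] I5 reads
[20] I5 exec-done
[21] I5 writes R0

cycle = 18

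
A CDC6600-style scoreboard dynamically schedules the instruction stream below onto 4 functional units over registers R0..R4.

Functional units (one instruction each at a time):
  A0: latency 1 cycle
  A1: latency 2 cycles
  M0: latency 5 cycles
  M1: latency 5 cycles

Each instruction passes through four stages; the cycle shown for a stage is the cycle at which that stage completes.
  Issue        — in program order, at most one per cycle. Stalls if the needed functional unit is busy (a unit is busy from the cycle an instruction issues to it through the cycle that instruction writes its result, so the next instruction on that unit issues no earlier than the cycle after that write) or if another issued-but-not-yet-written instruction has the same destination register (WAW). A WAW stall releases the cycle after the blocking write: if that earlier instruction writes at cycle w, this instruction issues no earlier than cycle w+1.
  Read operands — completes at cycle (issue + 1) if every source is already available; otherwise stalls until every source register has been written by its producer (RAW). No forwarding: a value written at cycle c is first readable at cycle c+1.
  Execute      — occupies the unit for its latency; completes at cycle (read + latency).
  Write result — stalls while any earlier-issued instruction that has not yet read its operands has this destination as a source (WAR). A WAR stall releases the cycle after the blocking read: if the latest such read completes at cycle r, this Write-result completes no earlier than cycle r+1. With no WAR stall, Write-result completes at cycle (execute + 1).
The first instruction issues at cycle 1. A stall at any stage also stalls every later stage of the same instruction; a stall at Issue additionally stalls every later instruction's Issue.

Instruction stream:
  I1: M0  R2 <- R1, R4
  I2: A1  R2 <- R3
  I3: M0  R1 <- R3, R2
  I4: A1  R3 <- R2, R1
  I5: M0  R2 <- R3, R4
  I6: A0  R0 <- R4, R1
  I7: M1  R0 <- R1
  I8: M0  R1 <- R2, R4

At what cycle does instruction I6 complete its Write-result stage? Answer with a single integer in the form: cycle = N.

1) issue 1, read 2, done 7, write 8
2) issue 9, read 10, done 12, write 13  <WAW R2: wait I1 write@8>
3) issue 10, read 14, done 19, write 20  <RAW R2: wait I2 write@13>
4) issue 14, read 21, done 23, write 24  <struct: A1 busy until I2 writes@13 / RAW R1: wait I3 write@20>
5) issue 21, read 25, done 30, write 31  <struct: M0 busy until I3 writes@20 / RAW R3: wait I4 write@24>
6) issue 22, read 23, done 24, write 25
7) issue 26, read 27, done 32, write 33  <WAW R0: wait I6 write@25>
8) issue 32, read 33, done 38, write 39  <struct: M0 busy until I5 writes@31>

cycle = 25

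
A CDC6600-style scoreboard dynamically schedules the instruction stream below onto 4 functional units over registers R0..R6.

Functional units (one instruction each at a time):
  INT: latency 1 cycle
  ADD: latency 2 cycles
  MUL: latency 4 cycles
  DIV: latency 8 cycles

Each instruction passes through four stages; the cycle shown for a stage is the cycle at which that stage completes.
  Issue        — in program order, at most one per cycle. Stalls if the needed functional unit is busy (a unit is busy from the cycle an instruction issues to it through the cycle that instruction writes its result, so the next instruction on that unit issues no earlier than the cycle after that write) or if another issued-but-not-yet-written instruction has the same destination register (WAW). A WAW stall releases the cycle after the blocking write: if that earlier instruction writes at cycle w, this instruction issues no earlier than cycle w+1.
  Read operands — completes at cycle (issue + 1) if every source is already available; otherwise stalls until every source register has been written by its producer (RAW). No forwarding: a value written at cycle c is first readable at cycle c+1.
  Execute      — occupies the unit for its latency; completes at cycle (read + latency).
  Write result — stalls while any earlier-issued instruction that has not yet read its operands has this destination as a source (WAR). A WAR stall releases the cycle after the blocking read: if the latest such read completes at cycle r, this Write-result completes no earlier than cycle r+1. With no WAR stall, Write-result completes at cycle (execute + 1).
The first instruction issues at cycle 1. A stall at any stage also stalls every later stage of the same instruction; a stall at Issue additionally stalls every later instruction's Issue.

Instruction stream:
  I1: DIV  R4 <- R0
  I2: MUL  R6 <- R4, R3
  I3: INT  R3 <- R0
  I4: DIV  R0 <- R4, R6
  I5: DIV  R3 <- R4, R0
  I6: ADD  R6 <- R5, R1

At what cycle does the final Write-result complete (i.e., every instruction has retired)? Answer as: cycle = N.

cycle = 38

I1: IS=1 RO=2 EX=10 WR=11
I2: IS=2 RO=12 EX=16 WR=17  [RAW R4: wait I1 write@11]
I3: IS=3 RO=4 EX=5 WR=13  [WAR R3: wait I2 read@12]
I4: IS=12 RO=18 EX=26 WR=27  [struct: DIV busy until I1 writes@11; RAW R6: wait I2 write@17]
I5: IS=28 RO=29 EX=37 WR=38  [struct: DIV busy until I4 writes@27]
I6: IS=29 RO=30 EX=32 WR=33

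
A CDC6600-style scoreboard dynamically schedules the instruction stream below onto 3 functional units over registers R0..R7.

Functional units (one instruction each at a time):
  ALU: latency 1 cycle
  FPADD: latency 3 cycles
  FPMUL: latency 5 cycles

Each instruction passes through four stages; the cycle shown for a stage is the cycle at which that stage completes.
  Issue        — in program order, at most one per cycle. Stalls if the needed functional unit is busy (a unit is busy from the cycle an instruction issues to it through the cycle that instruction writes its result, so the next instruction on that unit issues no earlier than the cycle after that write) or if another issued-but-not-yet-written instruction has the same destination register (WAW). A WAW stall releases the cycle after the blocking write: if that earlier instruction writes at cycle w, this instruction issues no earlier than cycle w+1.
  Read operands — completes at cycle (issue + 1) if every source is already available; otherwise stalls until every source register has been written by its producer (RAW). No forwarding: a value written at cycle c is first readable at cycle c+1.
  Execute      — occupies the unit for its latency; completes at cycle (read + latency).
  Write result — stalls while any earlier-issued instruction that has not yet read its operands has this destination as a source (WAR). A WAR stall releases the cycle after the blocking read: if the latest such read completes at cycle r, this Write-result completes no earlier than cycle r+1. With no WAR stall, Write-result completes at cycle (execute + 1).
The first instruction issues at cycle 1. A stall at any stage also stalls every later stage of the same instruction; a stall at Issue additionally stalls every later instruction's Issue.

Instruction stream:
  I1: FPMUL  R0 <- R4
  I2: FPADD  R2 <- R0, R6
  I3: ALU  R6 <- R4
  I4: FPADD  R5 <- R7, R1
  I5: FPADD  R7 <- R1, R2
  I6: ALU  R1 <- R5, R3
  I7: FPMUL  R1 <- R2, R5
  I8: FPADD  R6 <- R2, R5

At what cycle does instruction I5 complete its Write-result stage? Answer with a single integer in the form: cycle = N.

cycle = 25

1) issue 1, read 2, done 7, write 8
2) issue 2, read 9, done 12, write 13  <RAW R0: wait I1 write@8>
3) issue 3, read 4, done 5, write 10  <WAR R6: wait I2 read@9>
4) issue 14, read 15, done 18, write 19  <struct: FPADD busy until I2 writes@13>
5) issue 20, read 21, done 24, write 25  <struct: FPADD busy until I4 writes@19>
6) issue 21, read 22, done 23, write 24
7) issue 25, read 26, done 31, write 32  <WAW R1: wait I6 write@24>
8) issue 26, read 27, done 30, write 31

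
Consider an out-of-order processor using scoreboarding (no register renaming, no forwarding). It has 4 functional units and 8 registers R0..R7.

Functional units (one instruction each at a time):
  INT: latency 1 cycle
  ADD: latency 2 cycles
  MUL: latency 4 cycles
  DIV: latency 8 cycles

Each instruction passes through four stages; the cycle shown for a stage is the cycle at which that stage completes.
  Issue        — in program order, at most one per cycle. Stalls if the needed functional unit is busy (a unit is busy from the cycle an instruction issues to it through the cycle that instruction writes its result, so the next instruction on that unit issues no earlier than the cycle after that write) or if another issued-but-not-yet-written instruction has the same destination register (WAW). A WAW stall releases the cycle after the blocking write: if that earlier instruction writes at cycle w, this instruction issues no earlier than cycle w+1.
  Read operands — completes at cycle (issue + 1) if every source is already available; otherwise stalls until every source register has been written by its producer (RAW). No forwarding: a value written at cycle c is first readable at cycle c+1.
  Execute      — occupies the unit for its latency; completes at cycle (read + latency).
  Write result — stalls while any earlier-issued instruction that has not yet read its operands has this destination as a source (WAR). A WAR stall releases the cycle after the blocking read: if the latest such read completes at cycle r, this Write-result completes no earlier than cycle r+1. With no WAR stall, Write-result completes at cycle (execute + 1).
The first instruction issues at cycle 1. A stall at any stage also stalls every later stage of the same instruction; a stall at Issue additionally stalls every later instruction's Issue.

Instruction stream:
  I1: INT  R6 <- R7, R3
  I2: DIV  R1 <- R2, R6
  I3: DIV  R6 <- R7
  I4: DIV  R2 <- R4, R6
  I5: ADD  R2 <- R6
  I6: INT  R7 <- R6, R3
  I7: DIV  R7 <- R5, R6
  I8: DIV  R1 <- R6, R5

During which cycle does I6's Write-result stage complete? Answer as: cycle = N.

cycle 1: issue I1 (INT)
cycle 2: I1 read-ops | issue I2 (DIV)
cycle 3: I1 finished on INT
cycle 4: I1→R6
cycle 5: I2 read-ops
cycle 13: I2 finished on DIV
cycle 14: I2→R1
cycle 15: issue I3 (DIV)
cycle 16: I3 read-ops
cycle 24: I3 finished on DIV
cycle 25: I3→R6
cycle 26: issue I4 (DIV)
cycle 27: I4 read-ops
cycle 35: I4 finished on DIV
cycle 36: I4→R2
cycle 37: issue I5 (ADD)
cycle 38: I5 read-ops | issue I6 (INT)
cycle 39: I6 read-ops
cycle 40: I5 finished on ADD | I6 finished on INT
cycle 41: I5→R2 | I6→R7
cycle 42: issue I7 (DIV)
cycle 43: I7 read-ops
cycle 51: I7 finished on DIV
cycle 52: I7→R7
cycle 53: issue I8 (DIV)
cycle 54: I8 read-ops
cycle 62: I8 finished on DIV
cycle 63: I8→R1

cycle = 41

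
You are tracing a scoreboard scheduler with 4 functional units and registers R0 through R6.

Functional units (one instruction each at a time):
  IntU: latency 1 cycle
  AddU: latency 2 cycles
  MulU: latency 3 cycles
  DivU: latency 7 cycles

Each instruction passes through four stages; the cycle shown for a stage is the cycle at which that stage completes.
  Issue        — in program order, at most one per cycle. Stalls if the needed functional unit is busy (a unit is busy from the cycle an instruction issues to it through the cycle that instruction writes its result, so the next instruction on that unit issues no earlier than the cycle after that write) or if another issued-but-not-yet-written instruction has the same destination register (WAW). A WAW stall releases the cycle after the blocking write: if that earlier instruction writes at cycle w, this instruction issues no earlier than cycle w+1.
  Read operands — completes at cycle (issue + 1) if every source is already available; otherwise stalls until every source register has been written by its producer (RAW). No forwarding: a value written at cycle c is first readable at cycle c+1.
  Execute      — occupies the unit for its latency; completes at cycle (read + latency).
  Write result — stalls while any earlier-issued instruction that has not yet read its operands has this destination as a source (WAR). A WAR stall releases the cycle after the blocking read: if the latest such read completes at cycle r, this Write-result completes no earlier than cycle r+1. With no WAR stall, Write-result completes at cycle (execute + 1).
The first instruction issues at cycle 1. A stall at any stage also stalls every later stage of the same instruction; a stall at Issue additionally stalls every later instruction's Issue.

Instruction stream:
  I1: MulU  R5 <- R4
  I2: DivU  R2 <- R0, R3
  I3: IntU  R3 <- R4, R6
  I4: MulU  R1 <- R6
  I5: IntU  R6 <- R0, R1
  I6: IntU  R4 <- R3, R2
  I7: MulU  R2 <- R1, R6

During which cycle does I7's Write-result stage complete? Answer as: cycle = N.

cycle = 22

I1: IS=1 RO=2 EX=5 WR=6
I2: IS=2 RO=3 EX=10 WR=11
I3: IS=3 RO=4 EX=5 WR=6
I4: IS=7 RO=8 EX=11 WR=12  [struct: MulU busy until I1 writes@6]
I5: IS=8 RO=13 EX=14 WR=15  [RAW R1: wait I4 write@12]
I6: IS=16 RO=17 EX=18 WR=19  [struct: IntU busy until I5 writes@15]
I7: IS=17 RO=18 EX=21 WR=22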